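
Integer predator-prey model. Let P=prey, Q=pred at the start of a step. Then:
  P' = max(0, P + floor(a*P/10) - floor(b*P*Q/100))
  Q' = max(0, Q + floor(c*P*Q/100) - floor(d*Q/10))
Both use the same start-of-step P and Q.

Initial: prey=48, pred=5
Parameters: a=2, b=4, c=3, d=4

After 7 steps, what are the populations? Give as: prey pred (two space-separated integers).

Answer: 0 9

Derivation:
Step 1: prey: 48+9-9=48; pred: 5+7-2=10
Step 2: prey: 48+9-19=38; pred: 10+14-4=20
Step 3: prey: 38+7-30=15; pred: 20+22-8=34
Step 4: prey: 15+3-20=0; pred: 34+15-13=36
Step 5: prey: 0+0-0=0; pred: 36+0-14=22
Step 6: prey: 0+0-0=0; pred: 22+0-8=14
Step 7: prey: 0+0-0=0; pred: 14+0-5=9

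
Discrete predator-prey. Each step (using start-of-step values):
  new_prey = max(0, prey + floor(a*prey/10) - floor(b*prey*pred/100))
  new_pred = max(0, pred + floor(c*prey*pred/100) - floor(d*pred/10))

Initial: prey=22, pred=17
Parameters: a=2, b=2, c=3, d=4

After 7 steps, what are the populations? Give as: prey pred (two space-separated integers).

Answer: 5 9

Derivation:
Step 1: prey: 22+4-7=19; pred: 17+11-6=22
Step 2: prey: 19+3-8=14; pred: 22+12-8=26
Step 3: prey: 14+2-7=9; pred: 26+10-10=26
Step 4: prey: 9+1-4=6; pred: 26+7-10=23
Step 5: prey: 6+1-2=5; pred: 23+4-9=18
Step 6: prey: 5+1-1=5; pred: 18+2-7=13
Step 7: prey: 5+1-1=5; pred: 13+1-5=9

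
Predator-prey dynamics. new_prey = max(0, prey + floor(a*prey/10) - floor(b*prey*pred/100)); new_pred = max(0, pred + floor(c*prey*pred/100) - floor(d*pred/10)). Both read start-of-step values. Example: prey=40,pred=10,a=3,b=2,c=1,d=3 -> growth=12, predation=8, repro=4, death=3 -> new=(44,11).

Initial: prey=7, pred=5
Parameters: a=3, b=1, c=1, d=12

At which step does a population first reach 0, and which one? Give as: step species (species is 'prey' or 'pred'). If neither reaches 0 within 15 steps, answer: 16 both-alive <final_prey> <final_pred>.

Answer: 1 pred

Derivation:
Step 1: prey: 7+2-0=9; pred: 5+0-6=0
First extinction: pred at step 1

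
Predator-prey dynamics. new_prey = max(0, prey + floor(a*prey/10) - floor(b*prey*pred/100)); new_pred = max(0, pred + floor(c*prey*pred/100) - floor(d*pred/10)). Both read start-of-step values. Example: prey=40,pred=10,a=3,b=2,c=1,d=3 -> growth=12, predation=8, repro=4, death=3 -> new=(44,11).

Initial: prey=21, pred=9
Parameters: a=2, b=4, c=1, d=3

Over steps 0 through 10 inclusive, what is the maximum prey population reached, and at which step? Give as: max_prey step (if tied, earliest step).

Step 1: prey: 21+4-7=18; pred: 9+1-2=8
Step 2: prey: 18+3-5=16; pred: 8+1-2=7
Step 3: prey: 16+3-4=15; pred: 7+1-2=6
Step 4: prey: 15+3-3=15; pred: 6+0-1=5
Step 5: prey: 15+3-3=15; pred: 5+0-1=4
Step 6: prey: 15+3-2=16; pred: 4+0-1=3
Step 7: prey: 16+3-1=18; pred: 3+0-0=3
Step 8: prey: 18+3-2=19; pred: 3+0-0=3
Step 9: prey: 19+3-2=20; pred: 3+0-0=3
Step 10: prey: 20+4-2=22; pred: 3+0-0=3
Max prey = 22 at step 10

Answer: 22 10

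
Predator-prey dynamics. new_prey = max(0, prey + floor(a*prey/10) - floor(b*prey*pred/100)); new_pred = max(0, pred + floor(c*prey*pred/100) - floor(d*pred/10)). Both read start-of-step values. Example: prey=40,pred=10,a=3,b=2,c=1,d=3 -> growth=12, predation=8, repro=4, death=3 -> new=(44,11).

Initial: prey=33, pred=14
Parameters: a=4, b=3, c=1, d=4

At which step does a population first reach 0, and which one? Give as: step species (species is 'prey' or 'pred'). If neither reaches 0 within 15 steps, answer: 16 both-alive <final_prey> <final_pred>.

Answer: 16 both-alive 44 13

Derivation:
Step 1: prey: 33+13-13=33; pred: 14+4-5=13
Step 2: prey: 33+13-12=34; pred: 13+4-5=12
Step 3: prey: 34+13-12=35; pred: 12+4-4=12
Step 4: prey: 35+14-12=37; pred: 12+4-4=12
Step 5: prey: 37+14-13=38; pred: 12+4-4=12
Step 6: prey: 38+15-13=40; pred: 12+4-4=12
Step 7: prey: 40+16-14=42; pred: 12+4-4=12
Step 8: prey: 42+16-15=43; pred: 12+5-4=13
Step 9: prey: 43+17-16=44; pred: 13+5-5=13
Step 10: prey: 44+17-17=44; pred: 13+5-5=13
Steps 11-15: state stable at prey=44, pred=13 (no change)
No extinction within 15 steps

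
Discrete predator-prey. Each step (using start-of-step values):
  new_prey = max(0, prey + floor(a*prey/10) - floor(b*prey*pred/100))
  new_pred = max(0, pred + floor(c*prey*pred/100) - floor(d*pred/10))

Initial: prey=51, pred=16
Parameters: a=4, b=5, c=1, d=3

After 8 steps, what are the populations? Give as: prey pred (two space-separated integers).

Step 1: prey: 51+20-40=31; pred: 16+8-4=20
Step 2: prey: 31+12-31=12; pred: 20+6-6=20
Step 3: prey: 12+4-12=4; pred: 20+2-6=16
Step 4: prey: 4+1-3=2; pred: 16+0-4=12
Step 5: prey: 2+0-1=1; pred: 12+0-3=9
Step 6: prey: 1+0-0=1; pred: 9+0-2=7
Step 7: prey: 1+0-0=1; pred: 7+0-2=5
Step 8: prey: 1+0-0=1; pred: 5+0-1=4

Answer: 1 4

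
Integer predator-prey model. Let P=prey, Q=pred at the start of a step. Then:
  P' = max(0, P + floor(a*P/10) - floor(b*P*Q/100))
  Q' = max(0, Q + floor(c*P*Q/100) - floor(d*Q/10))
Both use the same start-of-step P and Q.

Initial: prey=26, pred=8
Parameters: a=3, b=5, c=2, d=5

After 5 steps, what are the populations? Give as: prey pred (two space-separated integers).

Answer: 20 4

Derivation:
Step 1: prey: 26+7-10=23; pred: 8+4-4=8
Step 2: prey: 23+6-9=20; pred: 8+3-4=7
Step 3: prey: 20+6-7=19; pred: 7+2-3=6
Step 4: prey: 19+5-5=19; pred: 6+2-3=5
Step 5: prey: 19+5-4=20; pred: 5+1-2=4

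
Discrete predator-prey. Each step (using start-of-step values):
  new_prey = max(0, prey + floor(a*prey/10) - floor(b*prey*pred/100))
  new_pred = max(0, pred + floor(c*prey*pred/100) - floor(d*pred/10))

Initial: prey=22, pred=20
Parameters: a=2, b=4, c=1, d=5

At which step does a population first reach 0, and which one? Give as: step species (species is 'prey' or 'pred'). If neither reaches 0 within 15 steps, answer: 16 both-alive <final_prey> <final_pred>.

Step 1: prey: 22+4-17=9; pred: 20+4-10=14
Step 2: prey: 9+1-5=5; pred: 14+1-7=8
Step 3: prey: 5+1-1=5; pred: 8+0-4=4
Step 4: prey: 5+1-0=6; pred: 4+0-2=2
Step 5: prey: 6+1-0=7; pred: 2+0-1=1
Step 6: prey: 7+1-0=8; pred: 1+0-0=1
Step 7: prey: 8+1-0=9; pred: 1+0-0=1
Step 8: prey: 9+1-0=10; pred: 1+0-0=1
Step 9: prey: 10+2-0=12; pred: 1+0-0=1
Step 10: prey: 12+2-0=14; pred: 1+0-0=1
Step 11: prey: 14+2-0=16; pred: 1+0-0=1
Step 12: prey: 16+3-0=19; pred: 1+0-0=1
Step 13: prey: 19+3-0=22; pred: 1+0-0=1
Step 14: prey: 22+4-0=26; pred: 1+0-0=1
Step 15: prey: 26+5-1=30; pred: 1+0-0=1
No extinction within 15 steps

Answer: 16 both-alive 30 1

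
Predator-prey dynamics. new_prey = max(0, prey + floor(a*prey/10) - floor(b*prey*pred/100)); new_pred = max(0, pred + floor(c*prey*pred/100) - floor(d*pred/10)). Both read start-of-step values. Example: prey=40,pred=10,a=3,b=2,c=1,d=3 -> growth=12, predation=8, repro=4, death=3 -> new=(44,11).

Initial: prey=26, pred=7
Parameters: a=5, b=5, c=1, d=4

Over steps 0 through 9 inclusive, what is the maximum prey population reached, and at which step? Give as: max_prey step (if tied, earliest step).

Step 1: prey: 26+13-9=30; pred: 7+1-2=6
Step 2: prey: 30+15-9=36; pred: 6+1-2=5
Step 3: prey: 36+18-9=45; pred: 5+1-2=4
Step 4: prey: 45+22-9=58; pred: 4+1-1=4
Step 5: prey: 58+29-11=76; pred: 4+2-1=5
Step 6: prey: 76+38-19=95; pred: 5+3-2=6
Step 7: prey: 95+47-28=114; pred: 6+5-2=9
Step 8: prey: 114+57-51=120; pred: 9+10-3=16
Step 9: prey: 120+60-96=84; pred: 16+19-6=29
Max prey = 120 at step 8

Answer: 120 8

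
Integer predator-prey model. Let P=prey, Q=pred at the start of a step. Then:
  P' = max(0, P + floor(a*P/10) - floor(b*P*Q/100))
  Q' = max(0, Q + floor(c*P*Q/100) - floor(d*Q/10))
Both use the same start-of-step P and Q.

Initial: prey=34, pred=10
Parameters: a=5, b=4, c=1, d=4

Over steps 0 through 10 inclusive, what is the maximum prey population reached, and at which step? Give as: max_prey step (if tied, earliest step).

Answer: 68 6

Derivation:
Step 1: prey: 34+17-13=38; pred: 10+3-4=9
Step 2: prey: 38+19-13=44; pred: 9+3-3=9
Step 3: prey: 44+22-15=51; pred: 9+3-3=9
Step 4: prey: 51+25-18=58; pred: 9+4-3=10
Step 5: prey: 58+29-23=64; pred: 10+5-4=11
Step 6: prey: 64+32-28=68; pred: 11+7-4=14
Step 7: prey: 68+34-38=64; pred: 14+9-5=18
Step 8: prey: 64+32-46=50; pred: 18+11-7=22
Step 9: prey: 50+25-44=31; pred: 22+11-8=25
Step 10: prey: 31+15-31=15; pred: 25+7-10=22
Max prey = 68 at step 6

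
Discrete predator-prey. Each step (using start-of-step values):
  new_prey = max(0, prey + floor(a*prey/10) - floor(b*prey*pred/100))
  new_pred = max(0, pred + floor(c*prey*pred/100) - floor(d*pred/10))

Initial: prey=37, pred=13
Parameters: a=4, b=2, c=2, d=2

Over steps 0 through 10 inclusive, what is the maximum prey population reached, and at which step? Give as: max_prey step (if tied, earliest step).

Answer: 42 1

Derivation:
Step 1: prey: 37+14-9=42; pred: 13+9-2=20
Step 2: prey: 42+16-16=42; pred: 20+16-4=32
Step 3: prey: 42+16-26=32; pred: 32+26-6=52
Step 4: prey: 32+12-33=11; pred: 52+33-10=75
Step 5: prey: 11+4-16=0; pred: 75+16-15=76
Step 6: prey: 0+0-0=0; pred: 76+0-15=61
Step 7: prey: 0+0-0=0; pred: 61+0-12=49
Step 8: prey: 0+0-0=0; pred: 49+0-9=40
Step 9: prey: 0+0-0=0; pred: 40+0-8=32
Step 10: prey: 0+0-0=0; pred: 32+0-6=26
Max prey = 42 at step 1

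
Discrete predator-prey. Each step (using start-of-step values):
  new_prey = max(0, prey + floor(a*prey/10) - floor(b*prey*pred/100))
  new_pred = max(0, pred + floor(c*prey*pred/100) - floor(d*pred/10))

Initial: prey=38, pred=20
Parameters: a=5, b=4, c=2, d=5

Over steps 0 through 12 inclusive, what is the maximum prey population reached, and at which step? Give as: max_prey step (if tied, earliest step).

Answer: 60 12

Derivation:
Step 1: prey: 38+19-30=27; pred: 20+15-10=25
Step 2: prey: 27+13-27=13; pred: 25+13-12=26
Step 3: prey: 13+6-13=6; pred: 26+6-13=19
Step 4: prey: 6+3-4=5; pred: 19+2-9=12
Step 5: prey: 5+2-2=5; pred: 12+1-6=7
Step 6: prey: 5+2-1=6; pred: 7+0-3=4
Step 7: prey: 6+3-0=9; pred: 4+0-2=2
Step 8: prey: 9+4-0=13; pred: 2+0-1=1
Step 9: prey: 13+6-0=19; pred: 1+0-0=1
Step 10: prey: 19+9-0=28; pred: 1+0-0=1
Step 11: prey: 28+14-1=41; pred: 1+0-0=1
Step 12: prey: 41+20-1=60; pred: 1+0-0=1
Max prey = 60 at step 12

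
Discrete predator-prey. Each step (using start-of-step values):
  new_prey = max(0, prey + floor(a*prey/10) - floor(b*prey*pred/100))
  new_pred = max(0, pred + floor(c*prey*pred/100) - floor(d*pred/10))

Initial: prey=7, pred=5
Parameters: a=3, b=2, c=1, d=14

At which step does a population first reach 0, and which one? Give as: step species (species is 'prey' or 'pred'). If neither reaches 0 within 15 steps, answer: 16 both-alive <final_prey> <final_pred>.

Step 1: prey: 7+2-0=9; pred: 5+0-7=0
First extinction: pred at step 1

Answer: 1 pred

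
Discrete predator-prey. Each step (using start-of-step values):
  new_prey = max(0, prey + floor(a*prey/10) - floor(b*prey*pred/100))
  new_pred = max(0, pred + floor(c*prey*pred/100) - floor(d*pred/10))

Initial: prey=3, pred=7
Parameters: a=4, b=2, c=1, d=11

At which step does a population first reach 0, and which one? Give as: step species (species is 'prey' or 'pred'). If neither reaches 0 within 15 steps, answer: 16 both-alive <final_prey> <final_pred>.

Answer: 1 pred

Derivation:
Step 1: prey: 3+1-0=4; pred: 7+0-7=0
First extinction: pred at step 1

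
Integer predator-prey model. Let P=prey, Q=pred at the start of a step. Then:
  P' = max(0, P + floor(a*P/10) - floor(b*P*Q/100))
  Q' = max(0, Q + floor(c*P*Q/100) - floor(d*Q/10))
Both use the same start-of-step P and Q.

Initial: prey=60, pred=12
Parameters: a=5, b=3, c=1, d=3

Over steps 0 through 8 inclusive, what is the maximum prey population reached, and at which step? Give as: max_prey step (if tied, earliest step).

Step 1: prey: 60+30-21=69; pred: 12+7-3=16
Step 2: prey: 69+34-33=70; pred: 16+11-4=23
Step 3: prey: 70+35-48=57; pred: 23+16-6=33
Step 4: prey: 57+28-56=29; pred: 33+18-9=42
Step 5: prey: 29+14-36=7; pred: 42+12-12=42
Step 6: prey: 7+3-8=2; pred: 42+2-12=32
Step 7: prey: 2+1-1=2; pred: 32+0-9=23
Step 8: prey: 2+1-1=2; pred: 23+0-6=17
Max prey = 70 at step 2

Answer: 70 2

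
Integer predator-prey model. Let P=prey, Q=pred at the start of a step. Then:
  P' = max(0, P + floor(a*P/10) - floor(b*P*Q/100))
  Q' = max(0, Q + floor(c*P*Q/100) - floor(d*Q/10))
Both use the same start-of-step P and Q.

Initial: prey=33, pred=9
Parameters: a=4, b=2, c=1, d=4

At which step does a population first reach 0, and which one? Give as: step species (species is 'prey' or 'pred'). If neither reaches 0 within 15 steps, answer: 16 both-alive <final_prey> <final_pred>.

Answer: 10 prey

Derivation:
Step 1: prey: 33+13-5=41; pred: 9+2-3=8
Step 2: prey: 41+16-6=51; pred: 8+3-3=8
Step 3: prey: 51+20-8=63; pred: 8+4-3=9
Step 4: prey: 63+25-11=77; pred: 9+5-3=11
Step 5: prey: 77+30-16=91; pred: 11+8-4=15
Step 6: prey: 91+36-27=100; pred: 15+13-6=22
Step 7: prey: 100+40-44=96; pred: 22+22-8=36
Step 8: prey: 96+38-69=65; pred: 36+34-14=56
Step 9: prey: 65+26-72=19; pred: 56+36-22=70
Step 10: prey: 19+7-26=0; pred: 70+13-28=55
First extinction: prey at step 10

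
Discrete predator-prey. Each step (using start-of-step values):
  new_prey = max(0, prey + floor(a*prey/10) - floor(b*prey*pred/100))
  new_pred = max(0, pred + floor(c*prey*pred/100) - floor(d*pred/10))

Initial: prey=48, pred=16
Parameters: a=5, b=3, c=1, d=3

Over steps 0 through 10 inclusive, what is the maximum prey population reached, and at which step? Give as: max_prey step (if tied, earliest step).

Step 1: prey: 48+24-23=49; pred: 16+7-4=19
Step 2: prey: 49+24-27=46; pred: 19+9-5=23
Step 3: prey: 46+23-31=38; pred: 23+10-6=27
Step 4: prey: 38+19-30=27; pred: 27+10-8=29
Step 5: prey: 27+13-23=17; pred: 29+7-8=28
Step 6: prey: 17+8-14=11; pred: 28+4-8=24
Step 7: prey: 11+5-7=9; pred: 24+2-7=19
Step 8: prey: 9+4-5=8; pred: 19+1-5=15
Step 9: prey: 8+4-3=9; pred: 15+1-4=12
Step 10: prey: 9+4-3=10; pred: 12+1-3=10
Max prey = 49 at step 1

Answer: 49 1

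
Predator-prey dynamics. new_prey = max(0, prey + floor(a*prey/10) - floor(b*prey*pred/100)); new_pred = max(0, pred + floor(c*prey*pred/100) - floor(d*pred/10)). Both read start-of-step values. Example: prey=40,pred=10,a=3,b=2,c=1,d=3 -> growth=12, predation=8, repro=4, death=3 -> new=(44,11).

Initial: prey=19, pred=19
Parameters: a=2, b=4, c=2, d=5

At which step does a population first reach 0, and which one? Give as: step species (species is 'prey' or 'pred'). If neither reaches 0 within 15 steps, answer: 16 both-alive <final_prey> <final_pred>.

Step 1: prey: 19+3-14=8; pred: 19+7-9=17
Step 2: prey: 8+1-5=4; pred: 17+2-8=11
Step 3: prey: 4+0-1=3; pred: 11+0-5=6
Step 4: prey: 3+0-0=3; pred: 6+0-3=3
Step 5: prey: 3+0-0=3; pred: 3+0-1=2
Step 6: prey: 3+0-0=3; pred: 2+0-1=1
Step 7: prey: 3+0-0=3; pred: 1+0-0=1
Steps 8-15: state stable at prey=3, pred=1 (no change)
No extinction within 15 steps

Answer: 16 both-alive 3 1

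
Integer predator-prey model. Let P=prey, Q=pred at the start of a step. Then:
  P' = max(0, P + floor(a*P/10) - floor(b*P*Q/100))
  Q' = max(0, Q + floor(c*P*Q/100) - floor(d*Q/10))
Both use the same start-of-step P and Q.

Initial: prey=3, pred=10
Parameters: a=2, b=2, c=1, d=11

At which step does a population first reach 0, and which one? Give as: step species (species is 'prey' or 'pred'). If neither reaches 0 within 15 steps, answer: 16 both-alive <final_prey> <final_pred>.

Answer: 1 pred

Derivation:
Step 1: prey: 3+0-0=3; pred: 10+0-11=0
First extinction: pred at step 1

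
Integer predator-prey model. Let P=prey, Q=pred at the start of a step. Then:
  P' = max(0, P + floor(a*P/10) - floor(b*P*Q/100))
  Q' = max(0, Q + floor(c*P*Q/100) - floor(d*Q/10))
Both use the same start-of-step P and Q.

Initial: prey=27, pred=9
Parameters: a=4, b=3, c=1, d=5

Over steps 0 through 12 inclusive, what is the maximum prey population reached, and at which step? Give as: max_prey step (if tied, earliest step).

Step 1: prey: 27+10-7=30; pred: 9+2-4=7
Step 2: prey: 30+12-6=36; pred: 7+2-3=6
Step 3: prey: 36+14-6=44; pred: 6+2-3=5
Step 4: prey: 44+17-6=55; pred: 5+2-2=5
Step 5: prey: 55+22-8=69; pred: 5+2-2=5
Step 6: prey: 69+27-10=86; pred: 5+3-2=6
Step 7: prey: 86+34-15=105; pred: 6+5-3=8
Step 8: prey: 105+42-25=122; pred: 8+8-4=12
Step 9: prey: 122+48-43=127; pred: 12+14-6=20
Step 10: prey: 127+50-76=101; pred: 20+25-10=35
Step 11: prey: 101+40-106=35; pred: 35+35-17=53
Step 12: prey: 35+14-55=0; pred: 53+18-26=45
Max prey = 127 at step 9

Answer: 127 9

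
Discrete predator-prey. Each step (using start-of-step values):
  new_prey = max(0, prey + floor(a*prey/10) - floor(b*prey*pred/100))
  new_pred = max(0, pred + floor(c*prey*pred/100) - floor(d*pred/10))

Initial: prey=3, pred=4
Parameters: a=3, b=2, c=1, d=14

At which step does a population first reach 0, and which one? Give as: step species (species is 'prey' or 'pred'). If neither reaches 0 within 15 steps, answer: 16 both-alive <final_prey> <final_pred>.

Answer: 1 pred

Derivation:
Step 1: prey: 3+0-0=3; pred: 4+0-5=0
First extinction: pred at step 1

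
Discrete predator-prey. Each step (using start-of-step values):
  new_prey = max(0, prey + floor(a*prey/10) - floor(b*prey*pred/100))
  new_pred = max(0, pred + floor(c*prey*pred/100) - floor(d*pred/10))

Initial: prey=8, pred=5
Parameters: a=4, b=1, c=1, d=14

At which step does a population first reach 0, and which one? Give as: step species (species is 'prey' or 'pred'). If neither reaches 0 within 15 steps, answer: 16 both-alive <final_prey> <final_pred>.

Step 1: prey: 8+3-0=11; pred: 5+0-7=0
First extinction: pred at step 1

Answer: 1 pred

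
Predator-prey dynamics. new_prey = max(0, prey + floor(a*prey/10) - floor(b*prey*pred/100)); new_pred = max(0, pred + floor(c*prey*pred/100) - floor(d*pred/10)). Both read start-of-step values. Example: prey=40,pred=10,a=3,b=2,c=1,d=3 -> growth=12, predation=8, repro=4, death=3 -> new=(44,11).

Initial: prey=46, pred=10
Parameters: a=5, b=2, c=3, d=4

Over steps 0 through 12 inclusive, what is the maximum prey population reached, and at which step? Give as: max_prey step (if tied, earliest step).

Answer: 68 2

Derivation:
Step 1: prey: 46+23-9=60; pred: 10+13-4=19
Step 2: prey: 60+30-22=68; pred: 19+34-7=46
Step 3: prey: 68+34-62=40; pred: 46+93-18=121
Step 4: prey: 40+20-96=0; pred: 121+145-48=218
Step 5: prey: 0+0-0=0; pred: 218+0-87=131
Step 6: prey: 0+0-0=0; pred: 131+0-52=79
Step 7: prey: 0+0-0=0; pred: 79+0-31=48
Step 8: prey: 0+0-0=0; pred: 48+0-19=29
Step 9: prey: 0+0-0=0; pred: 29+0-11=18
Step 10: prey: 0+0-0=0; pred: 18+0-7=11
Step 11: prey: 0+0-0=0; pred: 11+0-4=7
Step 12: prey: 0+0-0=0; pred: 7+0-2=5
Max prey = 68 at step 2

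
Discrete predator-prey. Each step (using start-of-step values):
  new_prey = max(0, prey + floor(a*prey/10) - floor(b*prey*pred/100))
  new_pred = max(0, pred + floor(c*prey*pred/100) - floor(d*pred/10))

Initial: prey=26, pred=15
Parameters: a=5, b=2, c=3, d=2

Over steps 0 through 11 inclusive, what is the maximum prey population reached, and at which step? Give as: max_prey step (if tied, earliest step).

Answer: 34 2

Derivation:
Step 1: prey: 26+13-7=32; pred: 15+11-3=23
Step 2: prey: 32+16-14=34; pred: 23+22-4=41
Step 3: prey: 34+17-27=24; pred: 41+41-8=74
Step 4: prey: 24+12-35=1; pred: 74+53-14=113
Step 5: prey: 1+0-2=0; pred: 113+3-22=94
Step 6: prey: 0+0-0=0; pred: 94+0-18=76
Step 7: prey: 0+0-0=0; pred: 76+0-15=61
Step 8: prey: 0+0-0=0; pred: 61+0-12=49
Step 9: prey: 0+0-0=0; pred: 49+0-9=40
Step 10: prey: 0+0-0=0; pred: 40+0-8=32
Step 11: prey: 0+0-0=0; pred: 32+0-6=26
Max prey = 34 at step 2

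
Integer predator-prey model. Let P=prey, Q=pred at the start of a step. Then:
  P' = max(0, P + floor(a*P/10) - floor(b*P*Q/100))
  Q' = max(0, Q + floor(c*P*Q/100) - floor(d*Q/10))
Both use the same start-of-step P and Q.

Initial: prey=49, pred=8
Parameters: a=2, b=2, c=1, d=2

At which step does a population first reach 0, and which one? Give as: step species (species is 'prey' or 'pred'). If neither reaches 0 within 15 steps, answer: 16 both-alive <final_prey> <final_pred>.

Answer: 16 both-alive 2 8

Derivation:
Step 1: prey: 49+9-7=51; pred: 8+3-1=10
Step 2: prey: 51+10-10=51; pred: 10+5-2=13
Step 3: prey: 51+10-13=48; pred: 13+6-2=17
Step 4: prey: 48+9-16=41; pred: 17+8-3=22
Step 5: prey: 41+8-18=31; pred: 22+9-4=27
Step 6: prey: 31+6-16=21; pred: 27+8-5=30
Step 7: prey: 21+4-12=13; pred: 30+6-6=30
Step 8: prey: 13+2-7=8; pred: 30+3-6=27
Step 9: prey: 8+1-4=5; pred: 27+2-5=24
Step 10: prey: 5+1-2=4; pred: 24+1-4=21
Step 11: prey: 4+0-1=3; pred: 21+0-4=17
Step 12: prey: 3+0-1=2; pred: 17+0-3=14
Step 13: prey: 2+0-0=2; pred: 14+0-2=12
Step 14: prey: 2+0-0=2; pred: 12+0-2=10
Step 15: prey: 2+0-0=2; pred: 10+0-2=8
No extinction within 15 steps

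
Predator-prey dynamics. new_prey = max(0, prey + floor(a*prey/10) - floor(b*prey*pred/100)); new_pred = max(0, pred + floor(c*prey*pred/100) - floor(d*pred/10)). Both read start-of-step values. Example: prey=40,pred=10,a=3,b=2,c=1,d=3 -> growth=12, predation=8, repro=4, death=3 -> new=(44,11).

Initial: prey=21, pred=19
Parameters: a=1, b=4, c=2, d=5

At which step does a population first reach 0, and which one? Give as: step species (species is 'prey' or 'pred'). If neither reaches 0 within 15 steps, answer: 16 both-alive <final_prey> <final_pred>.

Answer: 16 both-alive 2 1

Derivation:
Step 1: prey: 21+2-15=8; pred: 19+7-9=17
Step 2: prey: 8+0-5=3; pred: 17+2-8=11
Step 3: prey: 3+0-1=2; pred: 11+0-5=6
Step 4: prey: 2+0-0=2; pred: 6+0-3=3
Step 5: prey: 2+0-0=2; pred: 3+0-1=2
Step 6: prey: 2+0-0=2; pred: 2+0-1=1
Step 7: prey: 2+0-0=2; pred: 1+0-0=1
Steps 8-15: state stable at prey=2, pred=1 (no change)
No extinction within 15 steps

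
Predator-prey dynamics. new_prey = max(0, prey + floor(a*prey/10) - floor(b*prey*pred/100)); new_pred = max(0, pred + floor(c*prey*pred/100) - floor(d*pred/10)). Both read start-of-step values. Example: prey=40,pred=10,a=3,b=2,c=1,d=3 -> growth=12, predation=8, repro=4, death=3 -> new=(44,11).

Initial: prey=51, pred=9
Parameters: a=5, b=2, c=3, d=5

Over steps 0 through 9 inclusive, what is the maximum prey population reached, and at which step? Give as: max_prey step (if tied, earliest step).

Answer: 76 2

Derivation:
Step 1: prey: 51+25-9=67; pred: 9+13-4=18
Step 2: prey: 67+33-24=76; pred: 18+36-9=45
Step 3: prey: 76+38-68=46; pred: 45+102-22=125
Step 4: prey: 46+23-115=0; pred: 125+172-62=235
Step 5: prey: 0+0-0=0; pred: 235+0-117=118
Step 6: prey: 0+0-0=0; pred: 118+0-59=59
Step 7: prey: 0+0-0=0; pred: 59+0-29=30
Step 8: prey: 0+0-0=0; pred: 30+0-15=15
Step 9: prey: 0+0-0=0; pred: 15+0-7=8
Max prey = 76 at step 2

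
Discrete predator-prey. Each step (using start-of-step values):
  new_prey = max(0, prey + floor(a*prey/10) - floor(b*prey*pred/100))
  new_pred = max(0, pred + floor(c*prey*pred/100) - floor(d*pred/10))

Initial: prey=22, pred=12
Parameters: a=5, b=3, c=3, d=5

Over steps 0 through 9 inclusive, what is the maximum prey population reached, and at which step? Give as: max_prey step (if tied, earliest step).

Step 1: prey: 22+11-7=26; pred: 12+7-6=13
Step 2: prey: 26+13-10=29; pred: 13+10-6=17
Step 3: prey: 29+14-14=29; pred: 17+14-8=23
Step 4: prey: 29+14-20=23; pred: 23+20-11=32
Step 5: prey: 23+11-22=12; pred: 32+22-16=38
Step 6: prey: 12+6-13=5; pred: 38+13-19=32
Step 7: prey: 5+2-4=3; pred: 32+4-16=20
Step 8: prey: 3+1-1=3; pred: 20+1-10=11
Step 9: prey: 3+1-0=4; pred: 11+0-5=6
Max prey = 29 at step 2

Answer: 29 2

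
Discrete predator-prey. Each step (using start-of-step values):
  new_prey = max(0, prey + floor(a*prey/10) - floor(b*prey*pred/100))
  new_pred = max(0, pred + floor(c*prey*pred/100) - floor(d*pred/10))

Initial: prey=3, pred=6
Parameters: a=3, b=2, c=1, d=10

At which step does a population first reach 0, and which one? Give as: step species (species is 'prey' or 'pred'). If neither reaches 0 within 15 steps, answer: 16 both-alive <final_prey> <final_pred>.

Step 1: prey: 3+0-0=3; pred: 6+0-6=0
First extinction: pred at step 1

Answer: 1 pred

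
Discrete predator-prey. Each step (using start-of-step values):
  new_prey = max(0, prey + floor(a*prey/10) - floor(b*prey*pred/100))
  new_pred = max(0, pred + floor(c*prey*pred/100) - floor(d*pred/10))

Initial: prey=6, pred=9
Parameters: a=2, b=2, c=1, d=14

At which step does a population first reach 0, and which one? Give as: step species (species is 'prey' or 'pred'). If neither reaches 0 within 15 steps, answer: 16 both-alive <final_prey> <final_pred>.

Answer: 1 pred

Derivation:
Step 1: prey: 6+1-1=6; pred: 9+0-12=0
First extinction: pred at step 1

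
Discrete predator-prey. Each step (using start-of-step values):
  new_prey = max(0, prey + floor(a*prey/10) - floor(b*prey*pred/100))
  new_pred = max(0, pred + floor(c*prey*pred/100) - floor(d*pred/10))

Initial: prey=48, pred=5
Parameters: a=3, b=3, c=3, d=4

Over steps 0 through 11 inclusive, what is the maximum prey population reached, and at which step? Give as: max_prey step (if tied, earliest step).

Answer: 55 1

Derivation:
Step 1: prey: 48+14-7=55; pred: 5+7-2=10
Step 2: prey: 55+16-16=55; pred: 10+16-4=22
Step 3: prey: 55+16-36=35; pred: 22+36-8=50
Step 4: prey: 35+10-52=0; pred: 50+52-20=82
Step 5: prey: 0+0-0=0; pred: 82+0-32=50
Step 6: prey: 0+0-0=0; pred: 50+0-20=30
Step 7: prey: 0+0-0=0; pred: 30+0-12=18
Step 8: prey: 0+0-0=0; pred: 18+0-7=11
Step 9: prey: 0+0-0=0; pred: 11+0-4=7
Step 10: prey: 0+0-0=0; pred: 7+0-2=5
Step 11: prey: 0+0-0=0; pred: 5+0-2=3
Max prey = 55 at step 1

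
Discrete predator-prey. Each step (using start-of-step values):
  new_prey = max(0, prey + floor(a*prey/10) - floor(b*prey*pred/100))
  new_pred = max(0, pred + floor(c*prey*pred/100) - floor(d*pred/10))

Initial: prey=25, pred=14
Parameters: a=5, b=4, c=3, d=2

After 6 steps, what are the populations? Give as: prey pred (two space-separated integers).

Step 1: prey: 25+12-14=23; pred: 14+10-2=22
Step 2: prey: 23+11-20=14; pred: 22+15-4=33
Step 3: prey: 14+7-18=3; pred: 33+13-6=40
Step 4: prey: 3+1-4=0; pred: 40+3-8=35
Step 5: prey: 0+0-0=0; pred: 35+0-7=28
Step 6: prey: 0+0-0=0; pred: 28+0-5=23

Answer: 0 23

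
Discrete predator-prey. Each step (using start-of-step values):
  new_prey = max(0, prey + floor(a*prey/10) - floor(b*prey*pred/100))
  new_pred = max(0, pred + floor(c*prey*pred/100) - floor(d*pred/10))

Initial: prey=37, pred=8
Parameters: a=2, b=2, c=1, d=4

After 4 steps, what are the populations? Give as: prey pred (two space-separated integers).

Step 1: prey: 37+7-5=39; pred: 8+2-3=7
Step 2: prey: 39+7-5=41; pred: 7+2-2=7
Step 3: prey: 41+8-5=44; pred: 7+2-2=7
Step 4: prey: 44+8-6=46; pred: 7+3-2=8

Answer: 46 8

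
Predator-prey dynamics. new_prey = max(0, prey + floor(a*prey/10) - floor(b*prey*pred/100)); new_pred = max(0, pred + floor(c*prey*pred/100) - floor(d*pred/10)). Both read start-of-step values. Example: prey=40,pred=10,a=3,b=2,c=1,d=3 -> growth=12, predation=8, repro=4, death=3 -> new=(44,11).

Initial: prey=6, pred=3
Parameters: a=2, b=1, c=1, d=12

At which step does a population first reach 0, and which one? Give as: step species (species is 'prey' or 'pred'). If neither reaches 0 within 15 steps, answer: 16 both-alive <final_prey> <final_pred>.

Answer: 1 pred

Derivation:
Step 1: prey: 6+1-0=7; pred: 3+0-3=0
First extinction: pred at step 1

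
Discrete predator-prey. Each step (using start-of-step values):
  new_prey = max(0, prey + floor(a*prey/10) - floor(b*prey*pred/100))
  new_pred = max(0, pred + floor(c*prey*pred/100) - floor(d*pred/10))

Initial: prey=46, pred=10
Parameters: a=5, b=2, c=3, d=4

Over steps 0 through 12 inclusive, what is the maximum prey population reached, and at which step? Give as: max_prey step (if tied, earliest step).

Step 1: prey: 46+23-9=60; pred: 10+13-4=19
Step 2: prey: 60+30-22=68; pred: 19+34-7=46
Step 3: prey: 68+34-62=40; pred: 46+93-18=121
Step 4: prey: 40+20-96=0; pred: 121+145-48=218
Step 5: prey: 0+0-0=0; pred: 218+0-87=131
Step 6: prey: 0+0-0=0; pred: 131+0-52=79
Step 7: prey: 0+0-0=0; pred: 79+0-31=48
Step 8: prey: 0+0-0=0; pred: 48+0-19=29
Step 9: prey: 0+0-0=0; pred: 29+0-11=18
Step 10: prey: 0+0-0=0; pred: 18+0-7=11
Step 11: prey: 0+0-0=0; pred: 11+0-4=7
Step 12: prey: 0+0-0=0; pred: 7+0-2=5
Max prey = 68 at step 2

Answer: 68 2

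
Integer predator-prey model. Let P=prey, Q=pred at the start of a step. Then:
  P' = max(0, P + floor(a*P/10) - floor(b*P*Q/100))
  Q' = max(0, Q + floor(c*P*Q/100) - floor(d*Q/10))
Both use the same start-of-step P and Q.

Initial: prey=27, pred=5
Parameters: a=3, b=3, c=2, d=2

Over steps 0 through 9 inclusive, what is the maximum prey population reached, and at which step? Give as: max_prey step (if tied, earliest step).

Answer: 37 3

Derivation:
Step 1: prey: 27+8-4=31; pred: 5+2-1=6
Step 2: prey: 31+9-5=35; pred: 6+3-1=8
Step 3: prey: 35+10-8=37; pred: 8+5-1=12
Step 4: prey: 37+11-13=35; pred: 12+8-2=18
Step 5: prey: 35+10-18=27; pred: 18+12-3=27
Step 6: prey: 27+8-21=14; pred: 27+14-5=36
Step 7: prey: 14+4-15=3; pred: 36+10-7=39
Step 8: prey: 3+0-3=0; pred: 39+2-7=34
Step 9: prey: 0+0-0=0; pred: 34+0-6=28
Max prey = 37 at step 3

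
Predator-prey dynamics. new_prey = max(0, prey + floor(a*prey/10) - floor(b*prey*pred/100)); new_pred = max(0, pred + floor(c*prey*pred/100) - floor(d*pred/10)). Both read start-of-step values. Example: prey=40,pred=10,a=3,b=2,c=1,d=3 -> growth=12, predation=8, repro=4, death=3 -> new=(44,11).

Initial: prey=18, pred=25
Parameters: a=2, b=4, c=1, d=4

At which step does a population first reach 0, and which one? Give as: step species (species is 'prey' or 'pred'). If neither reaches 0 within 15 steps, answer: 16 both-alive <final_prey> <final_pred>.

Step 1: prey: 18+3-18=3; pred: 25+4-10=19
Step 2: prey: 3+0-2=1; pred: 19+0-7=12
Step 3: prey: 1+0-0=1; pred: 12+0-4=8
Step 4: prey: 1+0-0=1; pred: 8+0-3=5
Step 5: prey: 1+0-0=1; pred: 5+0-2=3
Step 6: prey: 1+0-0=1; pred: 3+0-1=2
Step 7: prey: 1+0-0=1; pred: 2+0-0=2
Steps 8-15: state stable at prey=1, pred=2 (no change)
No extinction within 15 steps

Answer: 16 both-alive 1 2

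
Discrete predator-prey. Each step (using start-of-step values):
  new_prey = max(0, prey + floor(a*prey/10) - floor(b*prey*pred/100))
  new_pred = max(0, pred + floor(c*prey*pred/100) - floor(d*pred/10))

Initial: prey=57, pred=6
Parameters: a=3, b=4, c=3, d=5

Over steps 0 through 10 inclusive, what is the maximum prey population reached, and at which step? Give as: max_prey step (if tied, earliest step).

Step 1: prey: 57+17-13=61; pred: 6+10-3=13
Step 2: prey: 61+18-31=48; pred: 13+23-6=30
Step 3: prey: 48+14-57=5; pred: 30+43-15=58
Step 4: prey: 5+1-11=0; pred: 58+8-29=37
Step 5: prey: 0+0-0=0; pred: 37+0-18=19
Step 6: prey: 0+0-0=0; pred: 19+0-9=10
Step 7: prey: 0+0-0=0; pred: 10+0-5=5
Step 8: prey: 0+0-0=0; pred: 5+0-2=3
Step 9: prey: 0+0-0=0; pred: 3+0-1=2
Step 10: prey: 0+0-0=0; pred: 2+0-1=1
Max prey = 61 at step 1

Answer: 61 1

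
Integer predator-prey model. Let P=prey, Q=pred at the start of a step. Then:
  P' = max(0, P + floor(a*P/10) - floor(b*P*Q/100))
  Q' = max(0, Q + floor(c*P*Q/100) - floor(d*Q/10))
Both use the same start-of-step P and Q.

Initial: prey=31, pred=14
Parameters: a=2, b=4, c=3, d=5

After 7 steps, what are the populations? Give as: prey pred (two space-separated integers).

Answer: 1 1

Derivation:
Step 1: prey: 31+6-17=20; pred: 14+13-7=20
Step 2: prey: 20+4-16=8; pred: 20+12-10=22
Step 3: prey: 8+1-7=2; pred: 22+5-11=16
Step 4: prey: 2+0-1=1; pred: 16+0-8=8
Step 5: prey: 1+0-0=1; pred: 8+0-4=4
Step 6: prey: 1+0-0=1; pred: 4+0-2=2
Step 7: prey: 1+0-0=1; pred: 2+0-1=1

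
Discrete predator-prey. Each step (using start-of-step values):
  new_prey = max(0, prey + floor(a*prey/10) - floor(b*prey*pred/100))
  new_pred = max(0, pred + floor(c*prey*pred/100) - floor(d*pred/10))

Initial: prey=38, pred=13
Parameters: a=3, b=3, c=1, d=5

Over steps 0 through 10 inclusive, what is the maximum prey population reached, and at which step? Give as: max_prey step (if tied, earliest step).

Step 1: prey: 38+11-14=35; pred: 13+4-6=11
Step 2: prey: 35+10-11=34; pred: 11+3-5=9
Step 3: prey: 34+10-9=35; pred: 9+3-4=8
Step 4: prey: 35+10-8=37; pred: 8+2-4=6
Step 5: prey: 37+11-6=42; pred: 6+2-3=5
Step 6: prey: 42+12-6=48; pred: 5+2-2=5
Step 7: prey: 48+14-7=55; pred: 5+2-2=5
Step 8: prey: 55+16-8=63; pred: 5+2-2=5
Step 9: prey: 63+18-9=72; pred: 5+3-2=6
Step 10: prey: 72+21-12=81; pred: 6+4-3=7
Max prey = 81 at step 10

Answer: 81 10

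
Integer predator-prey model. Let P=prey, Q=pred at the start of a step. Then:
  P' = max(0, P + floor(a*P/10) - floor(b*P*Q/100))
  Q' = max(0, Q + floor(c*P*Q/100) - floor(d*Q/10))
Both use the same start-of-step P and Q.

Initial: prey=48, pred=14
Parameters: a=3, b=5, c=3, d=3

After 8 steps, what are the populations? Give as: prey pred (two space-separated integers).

Answer: 0 7

Derivation:
Step 1: prey: 48+14-33=29; pred: 14+20-4=30
Step 2: prey: 29+8-43=0; pred: 30+26-9=47
Step 3: prey: 0+0-0=0; pred: 47+0-14=33
Step 4: prey: 0+0-0=0; pred: 33+0-9=24
Step 5: prey: 0+0-0=0; pred: 24+0-7=17
Step 6: prey: 0+0-0=0; pred: 17+0-5=12
Step 7: prey: 0+0-0=0; pred: 12+0-3=9
Step 8: prey: 0+0-0=0; pred: 9+0-2=7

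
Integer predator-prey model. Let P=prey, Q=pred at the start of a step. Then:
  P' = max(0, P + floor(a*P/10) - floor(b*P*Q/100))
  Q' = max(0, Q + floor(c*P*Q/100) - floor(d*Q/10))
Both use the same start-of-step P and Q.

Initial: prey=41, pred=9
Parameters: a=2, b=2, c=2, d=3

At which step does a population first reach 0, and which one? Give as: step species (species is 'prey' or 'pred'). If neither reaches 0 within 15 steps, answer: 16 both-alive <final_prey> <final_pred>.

Answer: 16 both-alive 1 3

Derivation:
Step 1: prey: 41+8-7=42; pred: 9+7-2=14
Step 2: prey: 42+8-11=39; pred: 14+11-4=21
Step 3: prey: 39+7-16=30; pred: 21+16-6=31
Step 4: prey: 30+6-18=18; pred: 31+18-9=40
Step 5: prey: 18+3-14=7; pred: 40+14-12=42
Step 6: prey: 7+1-5=3; pred: 42+5-12=35
Step 7: prey: 3+0-2=1; pred: 35+2-10=27
Step 8: prey: 1+0-0=1; pred: 27+0-8=19
Step 9: prey: 1+0-0=1; pred: 19+0-5=14
Step 10: prey: 1+0-0=1; pred: 14+0-4=10
Step 11: prey: 1+0-0=1; pred: 10+0-3=7
Step 12: prey: 1+0-0=1; pred: 7+0-2=5
Step 13: prey: 1+0-0=1; pred: 5+0-1=4
Step 14: prey: 1+0-0=1; pred: 4+0-1=3
Step 15: prey: 1+0-0=1; pred: 3+0-0=3
No extinction within 15 steps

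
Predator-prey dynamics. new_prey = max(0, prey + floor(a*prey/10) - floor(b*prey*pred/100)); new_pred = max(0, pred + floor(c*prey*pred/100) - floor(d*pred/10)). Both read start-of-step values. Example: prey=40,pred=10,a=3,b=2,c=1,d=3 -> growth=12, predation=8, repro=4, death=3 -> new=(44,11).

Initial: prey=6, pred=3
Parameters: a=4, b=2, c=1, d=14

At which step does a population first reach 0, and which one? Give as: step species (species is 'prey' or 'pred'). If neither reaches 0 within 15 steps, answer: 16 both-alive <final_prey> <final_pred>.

Answer: 1 pred

Derivation:
Step 1: prey: 6+2-0=8; pred: 3+0-4=0
First extinction: pred at step 1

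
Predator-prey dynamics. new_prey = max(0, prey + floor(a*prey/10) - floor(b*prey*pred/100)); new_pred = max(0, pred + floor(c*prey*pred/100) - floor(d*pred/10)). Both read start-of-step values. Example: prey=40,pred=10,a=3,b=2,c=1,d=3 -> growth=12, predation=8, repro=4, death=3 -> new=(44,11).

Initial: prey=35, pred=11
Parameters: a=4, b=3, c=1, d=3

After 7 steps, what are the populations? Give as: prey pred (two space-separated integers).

Step 1: prey: 35+14-11=38; pred: 11+3-3=11
Step 2: prey: 38+15-12=41; pred: 11+4-3=12
Step 3: prey: 41+16-14=43; pred: 12+4-3=13
Step 4: prey: 43+17-16=44; pred: 13+5-3=15
Step 5: prey: 44+17-19=42; pred: 15+6-4=17
Step 6: prey: 42+16-21=37; pred: 17+7-5=19
Step 7: prey: 37+14-21=30; pred: 19+7-5=21

Answer: 30 21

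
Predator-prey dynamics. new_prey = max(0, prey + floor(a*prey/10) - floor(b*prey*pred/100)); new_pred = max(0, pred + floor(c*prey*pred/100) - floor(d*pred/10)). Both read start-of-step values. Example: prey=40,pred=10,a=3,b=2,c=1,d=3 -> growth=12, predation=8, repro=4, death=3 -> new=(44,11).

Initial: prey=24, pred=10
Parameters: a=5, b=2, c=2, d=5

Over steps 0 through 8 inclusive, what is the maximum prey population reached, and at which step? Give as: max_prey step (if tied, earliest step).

Answer: 76 5

Derivation:
Step 1: prey: 24+12-4=32; pred: 10+4-5=9
Step 2: prey: 32+16-5=43; pred: 9+5-4=10
Step 3: prey: 43+21-8=56; pred: 10+8-5=13
Step 4: prey: 56+28-14=70; pred: 13+14-6=21
Step 5: prey: 70+35-29=76; pred: 21+29-10=40
Step 6: prey: 76+38-60=54; pred: 40+60-20=80
Step 7: prey: 54+27-86=0; pred: 80+86-40=126
Step 8: prey: 0+0-0=0; pred: 126+0-63=63
Max prey = 76 at step 5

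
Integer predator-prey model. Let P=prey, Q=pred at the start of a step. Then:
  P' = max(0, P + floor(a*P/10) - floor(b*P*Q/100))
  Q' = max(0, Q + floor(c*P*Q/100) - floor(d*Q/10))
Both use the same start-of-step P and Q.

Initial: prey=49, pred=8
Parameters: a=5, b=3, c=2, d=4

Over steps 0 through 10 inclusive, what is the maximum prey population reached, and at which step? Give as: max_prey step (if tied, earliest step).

Step 1: prey: 49+24-11=62; pred: 8+7-3=12
Step 2: prey: 62+31-22=71; pred: 12+14-4=22
Step 3: prey: 71+35-46=60; pred: 22+31-8=45
Step 4: prey: 60+30-81=9; pred: 45+54-18=81
Step 5: prey: 9+4-21=0; pred: 81+14-32=63
Step 6: prey: 0+0-0=0; pred: 63+0-25=38
Step 7: prey: 0+0-0=0; pred: 38+0-15=23
Step 8: prey: 0+0-0=0; pred: 23+0-9=14
Step 9: prey: 0+0-0=0; pred: 14+0-5=9
Step 10: prey: 0+0-0=0; pred: 9+0-3=6
Max prey = 71 at step 2

Answer: 71 2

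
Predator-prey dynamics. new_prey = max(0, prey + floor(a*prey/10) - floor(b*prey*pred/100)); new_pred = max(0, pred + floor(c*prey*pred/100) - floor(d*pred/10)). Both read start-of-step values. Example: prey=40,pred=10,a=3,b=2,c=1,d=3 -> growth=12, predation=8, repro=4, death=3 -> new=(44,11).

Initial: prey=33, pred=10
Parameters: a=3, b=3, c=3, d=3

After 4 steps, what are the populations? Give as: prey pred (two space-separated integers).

Step 1: prey: 33+9-9=33; pred: 10+9-3=16
Step 2: prey: 33+9-15=27; pred: 16+15-4=27
Step 3: prey: 27+8-21=14; pred: 27+21-8=40
Step 4: prey: 14+4-16=2; pred: 40+16-12=44

Answer: 2 44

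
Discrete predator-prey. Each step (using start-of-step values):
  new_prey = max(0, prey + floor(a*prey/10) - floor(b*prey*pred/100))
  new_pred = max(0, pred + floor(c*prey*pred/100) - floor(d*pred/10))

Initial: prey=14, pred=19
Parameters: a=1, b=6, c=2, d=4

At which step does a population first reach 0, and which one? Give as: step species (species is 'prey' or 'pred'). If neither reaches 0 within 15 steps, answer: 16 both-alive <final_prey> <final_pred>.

Step 1: prey: 14+1-15=0; pred: 19+5-7=17
First extinction: prey at step 1

Answer: 1 prey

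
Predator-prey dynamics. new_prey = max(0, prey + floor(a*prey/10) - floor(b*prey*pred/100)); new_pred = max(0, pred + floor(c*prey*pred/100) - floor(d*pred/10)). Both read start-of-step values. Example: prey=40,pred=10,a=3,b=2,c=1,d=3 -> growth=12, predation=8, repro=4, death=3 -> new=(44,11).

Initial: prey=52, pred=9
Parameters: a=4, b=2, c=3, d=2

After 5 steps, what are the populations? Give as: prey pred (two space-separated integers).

Step 1: prey: 52+20-9=63; pred: 9+14-1=22
Step 2: prey: 63+25-27=61; pred: 22+41-4=59
Step 3: prey: 61+24-71=14; pred: 59+107-11=155
Step 4: prey: 14+5-43=0; pred: 155+65-31=189
Step 5: prey: 0+0-0=0; pred: 189+0-37=152

Answer: 0 152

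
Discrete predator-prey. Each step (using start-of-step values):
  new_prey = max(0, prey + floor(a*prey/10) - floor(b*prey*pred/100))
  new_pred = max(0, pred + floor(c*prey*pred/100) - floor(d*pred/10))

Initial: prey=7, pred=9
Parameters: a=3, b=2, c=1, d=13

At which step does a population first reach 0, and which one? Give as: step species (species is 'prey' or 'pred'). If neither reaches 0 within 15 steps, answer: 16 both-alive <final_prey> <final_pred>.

Step 1: prey: 7+2-1=8; pred: 9+0-11=0
First extinction: pred at step 1

Answer: 1 pred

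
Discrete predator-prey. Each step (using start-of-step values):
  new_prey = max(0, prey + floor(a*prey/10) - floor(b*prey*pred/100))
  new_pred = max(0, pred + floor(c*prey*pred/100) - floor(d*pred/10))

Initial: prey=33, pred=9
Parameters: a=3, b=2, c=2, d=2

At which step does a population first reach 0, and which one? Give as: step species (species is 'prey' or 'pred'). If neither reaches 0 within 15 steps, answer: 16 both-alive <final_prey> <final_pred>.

Answer: 7 prey

Derivation:
Step 1: prey: 33+9-5=37; pred: 9+5-1=13
Step 2: prey: 37+11-9=39; pred: 13+9-2=20
Step 3: prey: 39+11-15=35; pred: 20+15-4=31
Step 4: prey: 35+10-21=24; pred: 31+21-6=46
Step 5: prey: 24+7-22=9; pred: 46+22-9=59
Step 6: prey: 9+2-10=1; pred: 59+10-11=58
Step 7: prey: 1+0-1=0; pred: 58+1-11=48
First extinction: prey at step 7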